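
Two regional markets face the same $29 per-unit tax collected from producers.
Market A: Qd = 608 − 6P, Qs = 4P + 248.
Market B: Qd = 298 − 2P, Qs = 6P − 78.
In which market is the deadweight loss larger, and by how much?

Market A: pre-tax P* = $36, Q* = 392; post-tax Q = 322.4; deadweight loss = $1009.2.
Market B: pre-tax P* = $47, Q* = 204; post-tax Q = 160.5; deadweight loss = $630.75.
Difference: $1009.2 vs $630.75 → market A is larger by $378.45.

Market A, by $378.45.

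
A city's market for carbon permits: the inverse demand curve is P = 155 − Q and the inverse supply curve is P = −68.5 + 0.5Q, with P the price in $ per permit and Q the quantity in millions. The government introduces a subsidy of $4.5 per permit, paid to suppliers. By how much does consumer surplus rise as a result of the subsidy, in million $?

Consumer surplus rises by $451.5 million.

Rewrite in direct form: Qd = 155 − P and Qs = 2P + 137.
Without the subsidy, 155 − P = 2P + 137 gives 3P = 18, so P* = $6 and Q* = 149.
With a per-unit subsidy paid to suppliers, each receives P + 4.5 per unit sold, so supply becomes Qs = 2(P + 4.5) + 137.
New equilibrium: consumers pay $3, suppliers receive $7.5, Q = 152. (Wedge: Pb − Ps = −4.5.)
ΔCS is the trapezoid between Q = 152 and Q = 149 of height $3: ½ · (149 + 152) · 3 = $451.5.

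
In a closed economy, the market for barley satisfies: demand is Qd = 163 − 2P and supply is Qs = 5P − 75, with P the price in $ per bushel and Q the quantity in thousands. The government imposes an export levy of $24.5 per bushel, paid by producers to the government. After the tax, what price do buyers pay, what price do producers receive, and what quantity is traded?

Before the tax: set 163 − 2P = 5P − 75 → P* = $34, Q* = 95.
With the tax collected from producers, supply shifts: Qs = 5(P − 24.5) − 75.
New equilibrium: buyers pay $51.5, producers receive $27, Q = 60. (Wedge: Pb − Ps = 24.5.)

Buyers pay $51.5; producers receive $27; quantity = 60.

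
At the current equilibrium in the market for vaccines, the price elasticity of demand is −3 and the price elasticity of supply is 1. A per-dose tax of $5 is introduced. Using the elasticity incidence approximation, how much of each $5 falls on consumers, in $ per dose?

Incidence ratio: consumers' share ≈ εs / (εs + |εd|) = 1 / (1 + 3) = 0.25.
So consumers bear ≈ 0.25 × $5 = $1.25; sellers bear $3.75.

Consumers bear ≈ $1.25 per dose.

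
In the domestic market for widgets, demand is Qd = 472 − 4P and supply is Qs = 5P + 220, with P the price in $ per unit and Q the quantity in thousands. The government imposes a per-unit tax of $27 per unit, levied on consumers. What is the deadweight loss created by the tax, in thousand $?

Deadweight loss = $810 thousand.

Before the tax: set 472 − 4P = 5P + 220 → P* = $28, Q* = 360.
With the tax collected from consumers, demand (in seller-price terms) shifts: Qd = 472 − 4(P + 27).
Solving gives Q = 300 with consumers paying $43 and producers receiving $16 (the $27 wedge).
Quantity falls by |ΔQ| = |360 − 300| = 60.
DWL = ½ · t · |ΔQ| = ½ · 27 · 60 = $810.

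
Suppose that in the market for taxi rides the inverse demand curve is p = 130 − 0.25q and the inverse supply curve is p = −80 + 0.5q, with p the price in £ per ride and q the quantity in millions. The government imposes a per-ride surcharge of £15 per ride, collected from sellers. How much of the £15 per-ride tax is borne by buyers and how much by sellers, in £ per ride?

Inverting to q(p) form: qd = 520 − 4p; qs = 2p + 160.
Without the tax, 520 − 4p = 2p + 160 gives 6p = 360, so p* = £60 and q* = 280.
With the tax collected from sellers, supply shifts: qs = 2(p − 15) + 160.
Solving gives q = 260 with buyers paying £65 and sellers receiving £50 (the £15 wedge).
Burden on buyers: £5; on sellers: £10. (They sum to £15.)
The less price-elastic side of the market bears the larger share of a per-unit tax.

Buyers bear £5 per ride; sellers bear £10 per ride.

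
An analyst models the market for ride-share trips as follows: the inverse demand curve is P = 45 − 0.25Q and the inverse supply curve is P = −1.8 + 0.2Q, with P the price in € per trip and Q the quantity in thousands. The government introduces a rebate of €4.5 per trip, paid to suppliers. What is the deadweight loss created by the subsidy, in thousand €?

Deadweight loss = €22.5 thousand.

Rewrite in direct form: Qd = 180 − 4P and Qs = 5P + 9.
Without the subsidy, 180 − 4P = 5P + 9 gives 9P = 171, so P* = €19 and Q* = 104.
With a per-unit subsidy paid to suppliers, each receives P + 4.5 per unit sold, so supply becomes Qs = 5(P + 4.5) + 9.
Solving gives Q = 114 with buyers paying €16.5 and suppliers receiving €21 (the €4.5 wedge).
Quantity rises by |ΔQ| = |104 − 114| = 10.
DWL = ½ · t · |ΔQ| = ½ · 4.5 · 10 = €22.5.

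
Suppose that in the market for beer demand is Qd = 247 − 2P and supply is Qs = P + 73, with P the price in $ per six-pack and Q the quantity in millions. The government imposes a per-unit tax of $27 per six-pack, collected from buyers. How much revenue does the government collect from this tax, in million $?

Before the tax: set 247 − 2P = P + 73 → P* = $58, Q* = 131.
With the tax collected from buyers, demand (in seller-price terms) shifts: Qd = 247 − 2(P + 27).
Solving gives Q = 113 with buyers paying $67 and producers receiving $40 (the $27 wedge).
Revenue = t · Q = 27 · 113 = $3051.

Tax revenue = $3051 million.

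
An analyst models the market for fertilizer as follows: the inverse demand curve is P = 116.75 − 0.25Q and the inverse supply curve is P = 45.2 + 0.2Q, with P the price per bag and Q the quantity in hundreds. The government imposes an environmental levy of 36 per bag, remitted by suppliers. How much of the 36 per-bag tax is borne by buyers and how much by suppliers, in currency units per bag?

Buyers bear 20 per bag; suppliers bear 16 per bag.

Rewrite in direct form: Qd = 467 − 4P and Qs = 5P − 226.
Before the tax: set 467 − 4P = 5P − 226 → P* = 77, Q* = 159.
With the tax collected from suppliers, supply shifts: Qs = 5(P − 36) − 226.
Solving gives Q = 79 with buyers paying 97 and suppliers receiving 61 (the 36 wedge).
Burden on buyers: 20; on suppliers: 16. (They sum to 36.)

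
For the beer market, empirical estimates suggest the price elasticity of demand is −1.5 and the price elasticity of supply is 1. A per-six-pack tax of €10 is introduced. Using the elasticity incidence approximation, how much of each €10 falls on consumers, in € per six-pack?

Incidence ratio: consumers' share ≈ εs / (εs + |εd|) = 1 / (1 + 1.5) = 0.4.
So consumers bear ≈ 0.4 × €10 = €4; producers bear €6.

Consumers bear ≈ €4 per six-pack.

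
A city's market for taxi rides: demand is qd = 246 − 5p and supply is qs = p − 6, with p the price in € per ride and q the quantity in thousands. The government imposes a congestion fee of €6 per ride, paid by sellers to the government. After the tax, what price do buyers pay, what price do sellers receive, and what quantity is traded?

Buyers pay €43; sellers receive €37; quantity = 31.

Without the tax, 246 − 5p = p − 6 gives 6p = 252, so p* = €42 and q* = 36.
With the tax collected from sellers, supply shifts: qs = (p − 6) − 6.
Solving gives q = 31 with buyers paying €43 and sellers receiving €37 (the €6 wedge).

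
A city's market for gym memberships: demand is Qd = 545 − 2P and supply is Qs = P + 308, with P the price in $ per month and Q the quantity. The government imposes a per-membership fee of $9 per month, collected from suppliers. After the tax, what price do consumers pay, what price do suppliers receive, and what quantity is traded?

Consumers pay $82; suppliers receive $73; quantity = 381.

Before the tax: set 545 − 2P = P + 308 → P* = $79, Q* = 387.
With the tax collected from suppliers, supply shifts: Qs = (P − 9) + 308.
New equilibrium: consumers pay $82, suppliers receive $73, Q = 381. (Wedge: Pb − Ps = 9.)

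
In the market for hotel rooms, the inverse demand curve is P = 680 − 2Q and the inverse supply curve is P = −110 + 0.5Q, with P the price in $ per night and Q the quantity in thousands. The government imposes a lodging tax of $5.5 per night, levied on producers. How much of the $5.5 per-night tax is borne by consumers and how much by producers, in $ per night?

Rewrite in direct form: Qd = 340 − 0.5P and Qs = 2P + 220.
Before the tax: set 340 − 0.5P = 2P + 220 → P* = $48, Q* = 316.
With the tax collected from producers, supply shifts: Qs = 2(P − 5.5) + 220.
New equilibrium: consumers pay $52.4, producers receive $46.9, Q = 313.8. (Wedge: Pb − Ps = 5.5.)
Burden on consumers: $4.4; on producers: $1.1. (They sum to $5.5.)
The less price-elastic side of the market bears the larger share of a per-unit tax.

Consumers bear $4.4 per night; producers bear $1.1 per night.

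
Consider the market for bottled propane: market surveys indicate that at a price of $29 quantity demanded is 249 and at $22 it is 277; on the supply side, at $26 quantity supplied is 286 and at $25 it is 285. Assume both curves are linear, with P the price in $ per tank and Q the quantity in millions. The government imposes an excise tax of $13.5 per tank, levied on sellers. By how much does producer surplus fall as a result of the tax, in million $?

Demand slope: (277 − 249)/(22 − 29) = -4, so Qd = 365 − 4P.
Supply slope: (285 − 286)/(25 − 26) = 1, so Qs = P + 260.
Without the tax, 365 − 4P = P + 260 gives 5P = 105, so P* = $21 and Q* = 281.
With the tax collected from sellers, supply shifts: Qs = (P − 13.5) + 260.
Solving gives Q = 270.2 with buyers paying $23.7 and sellers receiving $10.2 (the $13.5 wedge).
ΔPS is the trapezoid between Q = 270.2 and Q = 281 of height $10.8: ½ · (281 + 270.2) · 10.8 = $2976.48.

Producer surplus falls by $2976.48 million.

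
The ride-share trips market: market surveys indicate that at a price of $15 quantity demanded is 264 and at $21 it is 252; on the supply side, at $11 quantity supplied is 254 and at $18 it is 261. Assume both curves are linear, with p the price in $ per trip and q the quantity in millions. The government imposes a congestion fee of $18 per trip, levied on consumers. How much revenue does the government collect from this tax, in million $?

Tax revenue = $4464 million.

Demand slope: (252 − 264)/(21 − 15) = -2, so qd = 294 − 2p.
Supply slope: (261 − 254)/(18 − 11) = 1, so qs = p + 243.
Before the tax: set 294 − 2p = p + 243 → p* = $17, q* = 260.
With the tax collected from consumers, demand (in seller-price terms) shifts: qd = 294 − 2(p + 18).
New equilibrium: consumers pay $23, sellers receive $5, q = 248. (Wedge: pb − ps = 18.)
Revenue = t · Q = 18 · 248 = $4464.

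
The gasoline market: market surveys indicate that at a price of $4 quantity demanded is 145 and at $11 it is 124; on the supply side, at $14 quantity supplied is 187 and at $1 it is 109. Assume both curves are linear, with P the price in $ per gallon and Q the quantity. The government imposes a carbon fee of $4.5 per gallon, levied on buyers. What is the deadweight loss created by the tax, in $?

Demand slope: (124 − 145)/(11 − 4) = -3, so Qd = 157 − 3P.
Supply slope: (109 − 187)/(1 − 14) = 6, so Qs = 6P + 103.
Without the tax, 157 − 3P = 6P + 103 gives 9P = 54, so P* = $6 and Q* = 139.
With the tax collected from buyers, demand (in seller-price terms) shifts: Qd = 157 − 3(P + 4.5).
New equilibrium: buyers pay $9, sellers receive $4.5, Q = 130. (Wedge: Pb − Ps = 4.5.)
Quantity falls by |ΔQ| = |139 − 130| = 9.
DWL = ½ · t · |ΔQ| = ½ · 4.5 · 9 = $20.25.

Deadweight loss = $20.25.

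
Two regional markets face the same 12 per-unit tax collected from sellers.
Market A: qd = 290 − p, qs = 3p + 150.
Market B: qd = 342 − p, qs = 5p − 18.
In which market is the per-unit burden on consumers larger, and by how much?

Market A: pre-tax p* = 35, q* = 255; post-tax q = 246; per-unit burden on consumers = 9.
Market B: pre-tax p* = 60, q* = 282; post-tax q = 272; per-unit burden on consumers = 10.
Difference: 9 vs 10 → market B is larger by 1.

Market B, by 1.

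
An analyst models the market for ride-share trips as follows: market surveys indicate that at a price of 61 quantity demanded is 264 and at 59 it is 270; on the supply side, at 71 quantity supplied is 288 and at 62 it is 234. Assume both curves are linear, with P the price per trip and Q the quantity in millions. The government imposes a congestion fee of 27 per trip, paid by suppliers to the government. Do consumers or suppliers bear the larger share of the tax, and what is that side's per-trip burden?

Consumers bear the larger share: 18 per trip.

Demand slope: (270 − 264)/(59 − 61) = -3, so Qd = 447 − 3P.
Supply slope: (234 − 288)/(62 − 71) = 6, so Qs = 6P − 138.
Without the tax, 447 − 3P = 6P − 138 gives 9P = 585, so P* = 65 and Q* = 252.
With the tax collected from suppliers, supply shifts: Qs = 6(P − 27) − 138.
New equilibrium: consumers pay 83, suppliers receive 56, Q = 198. (Wedge: Pb − Ps = 27.)
Per-trip burden: consumers 18, suppliers 9.
Consumers take the larger share because demand is less price-elastic here (demand slope 3 vs supply slope 6).
The less price-elastic side of the market bears the larger share of a per-unit tax.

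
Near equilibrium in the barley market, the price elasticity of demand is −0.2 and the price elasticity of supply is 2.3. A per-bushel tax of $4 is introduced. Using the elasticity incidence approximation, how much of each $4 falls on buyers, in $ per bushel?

Incidence ratio: buyers' share ≈ εs / (εs + |εd|) = 2.3 / (2.3 + 0.2) = 0.92.
So buyers bear ≈ 0.92 × $4 = $3.68; producers bear $0.32.

Buyers bear ≈ $3.68 per bushel.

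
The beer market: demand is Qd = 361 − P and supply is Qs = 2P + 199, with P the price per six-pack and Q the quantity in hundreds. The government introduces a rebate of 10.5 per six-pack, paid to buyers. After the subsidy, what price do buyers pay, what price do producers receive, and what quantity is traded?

Before the subsidy: set 361 − P = 2P + 199 → P* = 54, Q* = 307.
With a per-unit subsidy paid to buyers, each effectively pays P − 10.5, so demand becomes Qd = 361 − (P − 10.5).
Solving gives Q = 314 with buyers paying 47 and producers receiving 57.5 (the 10.5 wedge).

Buyers pay 47; producers receive 57.5; quantity = 314.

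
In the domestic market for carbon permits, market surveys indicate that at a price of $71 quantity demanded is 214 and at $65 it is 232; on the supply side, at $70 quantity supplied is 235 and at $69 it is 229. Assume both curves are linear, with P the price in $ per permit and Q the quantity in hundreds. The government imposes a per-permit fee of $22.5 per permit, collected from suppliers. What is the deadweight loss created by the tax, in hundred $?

Deadweight loss = $506.25 hundred.

Demand slope: (232 − 214)/(65 − 71) = -3, so Qd = 427 − 3P.
Supply slope: (229 − 235)/(69 − 70) = 6, so Qs = 6P − 185.
Without the tax, 427 − 3P = 6P − 185 gives 9P = 612, so P* = $68 and Q* = 223.
With the tax collected from suppliers, supply shifts: Qs = 6(P − 22.5) − 185.
Solving gives Q = 178 with buyers paying $83 and suppliers receiving $60.5 (the $22.5 wedge).
Quantity falls by |ΔQ| = |223 − 178| = 45.
DWL = ½ · t · |ΔQ| = ½ · 22.5 · 45 = $506.25.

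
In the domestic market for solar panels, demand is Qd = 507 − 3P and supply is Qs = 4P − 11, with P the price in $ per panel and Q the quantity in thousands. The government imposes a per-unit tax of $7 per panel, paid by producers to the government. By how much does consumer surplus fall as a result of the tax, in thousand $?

Consumer surplus falls by $1116 thousand.

Before the tax: set 507 − 3P = 4P − 11 → P* = $74, Q* = 285.
With the tax collected from producers, supply shifts: Qs = 4(P − 7) − 11.
Solving gives Q = 273 with buyers paying $78 and producers receiving $71 (the $7 wedge).
ΔCS is the trapezoid between Q = 273 and Q = 285 of height $4: ½ · (285 + 273) · 4 = $1116.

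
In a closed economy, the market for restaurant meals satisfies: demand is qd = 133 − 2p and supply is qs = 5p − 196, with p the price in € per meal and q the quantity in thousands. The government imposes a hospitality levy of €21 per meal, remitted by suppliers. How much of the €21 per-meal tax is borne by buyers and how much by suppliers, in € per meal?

Without the tax, 133 − 2p = 5p − 196 gives 7p = 329, so p* = €47 and q* = 39.
With the tax collected from suppliers, supply shifts: qs = 5(p − 21) − 196.
Solving gives q = 9 with buyers paying €62 and suppliers receiving €41 (the €21 wedge).
Burden on buyers: €15; on suppliers: €6. (They sum to €21.)
The less price-elastic side of the market bears the larger share of a per-unit tax.

Buyers bear €15 per meal; suppliers bear €6 per meal.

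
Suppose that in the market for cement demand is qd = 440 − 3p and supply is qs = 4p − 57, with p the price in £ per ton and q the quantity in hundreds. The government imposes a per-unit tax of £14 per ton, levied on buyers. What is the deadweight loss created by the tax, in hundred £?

Deadweight loss = £168 hundred.

Without the tax, 440 − 3p = 4p − 57 gives 7p = 497, so p* = £71 and q* = 227.
With the tax collected from buyers, demand (in seller-price terms) shifts: qd = 440 − 3(p + 14).
Solving gives q = 203 with buyers paying £79 and suppliers receiving £65 (the £14 wedge).
Quantity falls by |ΔQ| = |227 − 203| = 24.
DWL = ½ · t · |ΔQ| = ½ · 14 · 24 = £168.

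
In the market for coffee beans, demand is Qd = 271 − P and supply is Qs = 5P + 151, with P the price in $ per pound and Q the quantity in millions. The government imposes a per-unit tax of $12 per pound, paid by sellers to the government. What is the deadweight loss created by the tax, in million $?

Before the tax: set 271 − P = 5P + 151 → P* = $20, Q* = 251.
With the tax collected from sellers, supply shifts: Qs = 5(P − 12) + 151.
New equilibrium: consumers pay $30, sellers receive $18, Q = 241. (Wedge: Pb − Ps = 12.)
Quantity falls by |ΔQ| = |251 − 241| = 10.
DWL = ½ · t · |ΔQ| = ½ · 12 · 10 = $60.

Deadweight loss = $60 million.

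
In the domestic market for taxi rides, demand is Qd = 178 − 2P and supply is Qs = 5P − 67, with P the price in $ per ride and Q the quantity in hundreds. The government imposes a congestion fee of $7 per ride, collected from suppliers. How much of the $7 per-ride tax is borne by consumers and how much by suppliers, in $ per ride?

Consumers bear $5 per ride; suppliers bear $2 per ride.

Before the tax: set 178 − 2P = 5P − 67 → P* = $35, Q* = 108.
With the tax collected from suppliers, supply shifts: Qs = 5(P − 7) − 67.
New equilibrium: consumers pay $40, suppliers receive $33, Q = 98. (Wedge: Pb − Ps = 7.)
Burden on consumers: $5; on suppliers: $2. (They sum to $7.)
The less price-elastic side of the market bears the larger share of a per-unit tax.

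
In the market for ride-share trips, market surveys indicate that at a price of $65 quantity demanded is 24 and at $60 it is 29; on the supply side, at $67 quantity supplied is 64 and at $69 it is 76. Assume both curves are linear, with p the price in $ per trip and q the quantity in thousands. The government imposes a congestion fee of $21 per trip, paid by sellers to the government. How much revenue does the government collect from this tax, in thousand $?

Tax revenue = $210 thousand.

Demand slope: (29 − 24)/(60 − 65) = -1, so qd = 89 − p.
Supply slope: (76 − 64)/(69 − 67) = 6, so qs = 6p − 338.
Without the tax, 89 − p = 6p − 338 gives 7p = 427, so p* = $61 and q* = 28.
With the tax collected from sellers, supply shifts: qs = 6(p − 21) − 338.
New equilibrium: consumers pay $79, sellers receive $58, q = 10. (Wedge: pb − ps = 21.)
Revenue = t · Q = 21 · 10 = $210.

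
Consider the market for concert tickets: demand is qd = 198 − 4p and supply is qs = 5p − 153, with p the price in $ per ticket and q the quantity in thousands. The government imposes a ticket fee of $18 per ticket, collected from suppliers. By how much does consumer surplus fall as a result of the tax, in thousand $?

Consumer surplus falls by $220 thousand.

Without the tax, 198 − 4p = 5p − 153 gives 9p = 351, so p* = $39 and q* = 42.
With the tax collected from suppliers, supply shifts: qs = 5(p − 18) − 153.
Solving gives q = 2 with consumers paying $49 and suppliers receiving $31 (the $18 wedge).
ΔCS is the trapezoid between Q = 2 and Q = 42 of height $10: ½ · (42 + 2) · 10 = $220.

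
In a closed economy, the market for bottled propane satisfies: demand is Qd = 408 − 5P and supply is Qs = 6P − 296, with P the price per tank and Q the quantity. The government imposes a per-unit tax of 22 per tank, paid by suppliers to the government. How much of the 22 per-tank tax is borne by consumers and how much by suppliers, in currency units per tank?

Without the tax, 408 − 5P = 6P − 296 gives 11P = 704, so P* = 64 and Q* = 88.
With the tax collected from suppliers, supply shifts: Qs = 6(P − 22) − 296.
New equilibrium: consumers pay 76, suppliers receive 54, Q = 28. (Wedge: Pb − Ps = 22.)
Burden on consumers: 12; on suppliers: 10. (They sum to 22.)

Consumers bear 12 per tank; suppliers bear 10 per tank.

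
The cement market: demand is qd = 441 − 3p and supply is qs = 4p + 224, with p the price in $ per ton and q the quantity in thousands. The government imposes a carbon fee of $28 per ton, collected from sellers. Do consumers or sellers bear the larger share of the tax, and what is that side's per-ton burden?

Consumers bear the larger share: $16 per ton.

Without the tax, 441 − 3p = 4p + 224 gives 7p = 217, so p* = $31 and q* = 348.
With the tax collected from sellers, supply shifts: qs = 4(p − 28) + 224.
Solving gives q = 300 with consumers paying $47 and sellers receiving $19 (the $28 wedge).
Per-ton burden: consumers $16, sellers $12.
Consumers take the larger share because demand is less price-elastic here (demand slope 3 vs supply slope 4).
The less price-elastic side of the market bears the larger share of a per-unit tax.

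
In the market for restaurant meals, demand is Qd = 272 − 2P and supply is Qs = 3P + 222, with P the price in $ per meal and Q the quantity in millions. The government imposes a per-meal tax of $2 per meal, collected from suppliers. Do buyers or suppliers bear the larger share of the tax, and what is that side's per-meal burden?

Buyers bear the larger share: $1.2 per meal.

Without the tax, 272 − 2P = 3P + 222 gives 5P = 50, so P* = $10 and Q* = 252.
With the tax collected from suppliers, supply shifts: Qs = 3(P − 2) + 222.
New equilibrium: buyers pay $11.2, suppliers receive $9.2, Q = 249.6. (Wedge: Pb − Ps = 2.)
Per-meal burden: buyers $1.2, suppliers $0.8.
Buyers take the larger share because demand is less price-elastic here (demand slope 2 vs supply slope 3).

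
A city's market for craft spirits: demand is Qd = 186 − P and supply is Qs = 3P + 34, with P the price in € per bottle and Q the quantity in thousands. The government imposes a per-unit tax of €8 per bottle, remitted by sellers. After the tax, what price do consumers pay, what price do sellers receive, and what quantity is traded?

Consumers pay €44; sellers receive €36; quantity = 142.

Without the tax, 186 − P = 3P + 34 gives 4P = 152, so P* = €38 and Q* = 148.
With the tax collected from sellers, supply shifts: Qs = 3(P − 8) + 34.
New equilibrium: consumers pay €44, sellers receive €36, Q = 142. (Wedge: Pb − Ps = 8.)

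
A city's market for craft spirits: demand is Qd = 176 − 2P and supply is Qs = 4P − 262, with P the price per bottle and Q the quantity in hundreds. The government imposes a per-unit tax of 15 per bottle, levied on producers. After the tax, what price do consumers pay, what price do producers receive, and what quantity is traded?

Without the tax, 176 − 2P = 4P − 262 gives 6P = 438, so P* = 73 and Q* = 30.
With the tax collected from producers, supply shifts: Qs = 4(P − 15) − 262.
New equilibrium: consumers pay 83, producers receive 68, Q = 10. (Wedge: Pb − Ps = 15.)
The less price-elastic side of the market bears the larger share of a per-unit tax.

Consumers pay 83; producers receive 68; quantity = 10.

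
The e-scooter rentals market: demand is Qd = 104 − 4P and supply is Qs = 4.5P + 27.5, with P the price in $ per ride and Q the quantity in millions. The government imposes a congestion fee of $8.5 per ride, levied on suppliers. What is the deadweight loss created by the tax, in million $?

Deadweight loss = $76.5 million.

Before the tax: set 104 − 4P = 4.5P + 27.5 → P* = $9, Q* = 68.
With the tax collected from suppliers, supply shifts: Qs = 4.5(P − 8.5) + 27.5.
New equilibrium: buyers pay $13.5, suppliers receive $5, Q = 50. (Wedge: Pb − Ps = 8.5.)
Quantity falls by |ΔQ| = |68 − 50| = 18.
DWL = ½ · t · |ΔQ| = ½ · 8.5 · 18 = $76.5.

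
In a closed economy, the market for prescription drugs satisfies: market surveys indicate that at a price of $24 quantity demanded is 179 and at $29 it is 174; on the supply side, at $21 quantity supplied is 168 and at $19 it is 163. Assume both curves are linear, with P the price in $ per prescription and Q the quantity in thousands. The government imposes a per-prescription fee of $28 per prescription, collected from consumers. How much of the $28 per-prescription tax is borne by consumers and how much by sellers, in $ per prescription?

Consumers bear $20 per prescription; sellers bear $8 per prescription.

Demand slope: (174 − 179)/(29 − 24) = -1, so Qd = 203 − P.
Supply slope: (163 − 168)/(19 − 21) = 2.5, so Qs = 2.5P + 115.5.
Without the tax, 203 − P = 2.5P + 115.5 gives 3.5P = 87.5, so P* = $25 and Q* = 178.
With the tax collected from consumers, demand (in seller-price terms) shifts: Qd = 203 − (P + 28).
New equilibrium: consumers pay $45, sellers receive $17, Q = 158. (Wedge: Pb − Ps = 28.)
Burden on consumers: $20; on sellers: $8. (They sum to $28.)
The less price-elastic side of the market bears the larger share of a per-unit tax.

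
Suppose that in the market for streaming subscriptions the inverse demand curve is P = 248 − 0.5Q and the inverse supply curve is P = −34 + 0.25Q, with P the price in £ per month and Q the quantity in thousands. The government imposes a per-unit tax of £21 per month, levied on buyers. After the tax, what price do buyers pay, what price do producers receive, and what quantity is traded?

Buyers pay £74; producers receive £53; quantity = 348.

Rewrite in direct form: Qd = 496 − 2P and Qs = 4P + 136.
Without the tax, 496 − 2P = 4P + 136 gives 6P = 360, so P* = £60 and Q* = 376.
With the tax collected from buyers, demand (in seller-price terms) shifts: Qd = 496 − 2(P + 21).
Solving gives Q = 348 with buyers paying £74 and producers receiving £53 (the £21 wedge).
The less price-elastic side of the market bears the larger share of a per-unit tax.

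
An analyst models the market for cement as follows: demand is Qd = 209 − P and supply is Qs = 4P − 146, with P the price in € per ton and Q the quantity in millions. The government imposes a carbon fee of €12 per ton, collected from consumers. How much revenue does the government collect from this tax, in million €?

Before the tax: set 209 − P = 4P − 146 → P* = €71, Q* = 138.
With the tax collected from consumers, demand (in seller-price terms) shifts: Qd = 209 − (P + 12).
Solving gives Q = 128.4 with consumers paying €80.6 and suppliers receiving €68.6 (the €12 wedge).
Revenue = t · Q = 12 · 128.4 = €1540.8.

Tax revenue = €1540.8 million.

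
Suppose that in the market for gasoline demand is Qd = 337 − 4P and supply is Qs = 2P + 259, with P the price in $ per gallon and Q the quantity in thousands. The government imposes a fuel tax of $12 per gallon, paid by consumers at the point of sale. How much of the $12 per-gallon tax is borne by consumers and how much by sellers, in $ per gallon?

Before the tax: set 337 − 4P = 2P + 259 → P* = $13, Q* = 285.
With the tax collected from consumers, demand (in seller-price terms) shifts: Qd = 337 − 4(P + 12).
New equilibrium: consumers pay $17, sellers receive $5, Q = 269. (Wedge: Pb − Ps = 12.)
Burden on consumers: $4; on sellers: $8. (They sum to $12.)
The less price-elastic side of the market bears the larger share of a per-unit tax.

Consumers bear $4 per gallon; sellers bear $8 per gallon.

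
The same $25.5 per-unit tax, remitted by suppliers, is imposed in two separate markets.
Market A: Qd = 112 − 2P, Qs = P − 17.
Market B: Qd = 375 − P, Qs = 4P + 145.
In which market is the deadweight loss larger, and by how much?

Market B, by $43.35.

Market A: pre-tax P* = $43, Q* = 26; post-tax Q = 9; deadweight loss = $216.75.
Market B: pre-tax P* = $46, Q* = 329; post-tax Q = 308.6; deadweight loss = $260.1.
Difference: $216.75 vs $260.1 → market B is larger by $43.35.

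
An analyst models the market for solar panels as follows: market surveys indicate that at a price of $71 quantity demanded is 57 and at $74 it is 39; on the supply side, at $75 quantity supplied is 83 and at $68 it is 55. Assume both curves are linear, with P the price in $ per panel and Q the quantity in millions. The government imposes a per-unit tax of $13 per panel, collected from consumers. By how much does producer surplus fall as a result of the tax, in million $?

Demand slope: (39 − 57)/(74 − 71) = -6, so Qd = 483 − 6P.
Supply slope: (55 − 83)/(68 − 75) = 4, so Qs = 4P − 217.
Without the tax, 483 − 6P = 4P − 217 gives 10P = 700, so P* = $70 and Q* = 63.
With the tax collected from consumers, demand (in seller-price terms) shifts: Qd = 483 − 6(P + 13).
New equilibrium: consumers pay $75.2, producers receive $62.2, Q = 31.8. (Wedge: Pb − Ps = 13.)
ΔPS is the trapezoid between Q = 31.8 and Q = 63 of height $7.8: ½ · (63 + 31.8) · 7.8 = $369.72.

Producer surplus falls by $369.72 million.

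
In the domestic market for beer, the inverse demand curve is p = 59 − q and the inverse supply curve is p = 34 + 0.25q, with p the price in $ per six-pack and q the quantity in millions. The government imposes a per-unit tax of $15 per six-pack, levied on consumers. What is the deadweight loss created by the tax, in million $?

Inverting to q(p) form: qd = 59 − p; qs = 4p − 136.
Without the tax, 59 − p = 4p − 136 gives 5p = 195, so p* = $39 and q* = 20.
With the tax collected from consumers, demand (in seller-price terms) shifts: qd = 59 − (p + 15).
New equilibrium: consumers pay $51, producers receive $36, q = 8. (Wedge: pb − ps = 15.)
Quantity falls by |ΔQ| = |20 − 8| = 12.
DWL = ½ · t · |ΔQ| = ½ · 15 · 12 = $90.

Deadweight loss = $90 million.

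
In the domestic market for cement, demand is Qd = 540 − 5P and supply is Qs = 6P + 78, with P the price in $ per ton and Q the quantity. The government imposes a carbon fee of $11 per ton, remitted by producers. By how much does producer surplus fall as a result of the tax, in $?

Producer surplus falls by $1575.

Without the tax, 540 − 5P = 6P + 78 gives 11P = 462, so P* = $42 and Q* = 330.
With the tax collected from producers, supply shifts: Qs = 6(P − 11) + 78.
New equilibrium: consumers pay $48, producers receive $37, Q = 300. (Wedge: Pb − Ps = 11.)
ΔPS is the trapezoid between Q = 300 and Q = 330 of height $5: ½ · (330 + 300) · 5 = $1575.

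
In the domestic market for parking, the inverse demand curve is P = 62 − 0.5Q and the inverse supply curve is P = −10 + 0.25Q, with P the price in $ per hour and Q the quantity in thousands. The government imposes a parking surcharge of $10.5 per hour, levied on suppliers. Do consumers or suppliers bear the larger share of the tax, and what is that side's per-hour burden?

Rewrite in direct form: Qd = 124 − 2P and Qs = 4P + 40.
Without the tax, 124 − 2P = 4P + 40 gives 6P = 84, so P* = $14 and Q* = 96.
With the tax collected from suppliers, supply shifts: Qs = 4(P − 10.5) + 40.
New equilibrium: consumers pay $21, suppliers receive $10.5, Q = 82. (Wedge: Pb − Ps = 10.5.)
Per-hour burden: consumers $7, suppliers $3.5.
Consumers take the larger share because demand is less price-elastic here (demand slope 2 vs supply slope 4).
The less price-elastic side of the market bears the larger share of a per-unit tax.

Consumers bear the larger share: $7 per hour.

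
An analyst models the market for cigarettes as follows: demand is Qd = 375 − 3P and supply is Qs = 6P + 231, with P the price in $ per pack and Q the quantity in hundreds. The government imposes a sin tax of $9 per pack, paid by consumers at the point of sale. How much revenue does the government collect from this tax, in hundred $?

Without the tax, 375 − 3P = 6P + 231 gives 9P = 144, so P* = $16 and Q* = 327.
With the tax collected from consumers, demand (in seller-price terms) shifts: Qd = 375 − 3(P + 9).
New equilibrium: consumers pay $22, sellers receive $13, Q = 309. (Wedge: Pb − Ps = 9.)
Revenue = t · Q = 9 · 309 = $2781.

Tax revenue = $2781 hundred.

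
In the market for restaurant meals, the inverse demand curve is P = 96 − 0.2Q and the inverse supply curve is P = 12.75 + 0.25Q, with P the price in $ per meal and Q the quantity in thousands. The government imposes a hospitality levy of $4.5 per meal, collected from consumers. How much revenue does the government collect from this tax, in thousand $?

Tax revenue = $787.5 thousand.

Inverting to Q(P) form: Qd = 480 − 5P; Qs = 4P − 51.
Without the tax, 480 − 5P = 4P − 51 gives 9P = 531, so P* = $59 and Q* = 185.
With the tax collected from consumers, demand (in seller-price terms) shifts: Qd = 480 − 5(P + 4.5).
New equilibrium: consumers pay $61, sellers receive $56.5, Q = 175. (Wedge: Pb − Ps = 4.5.)
Revenue = t · Q = 4.5 · 175 = $787.5.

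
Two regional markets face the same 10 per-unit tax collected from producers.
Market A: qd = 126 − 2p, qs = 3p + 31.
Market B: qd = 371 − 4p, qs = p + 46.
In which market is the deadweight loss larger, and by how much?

Market A, by 20.

Market A: pre-tax p* = 19, q* = 88; post-tax q = 76; deadweight loss = 60.
Market B: pre-tax p* = 65, q* = 111; post-tax q = 103; deadweight loss = 40.
Difference: 60 vs 40 → market A is larger by 20.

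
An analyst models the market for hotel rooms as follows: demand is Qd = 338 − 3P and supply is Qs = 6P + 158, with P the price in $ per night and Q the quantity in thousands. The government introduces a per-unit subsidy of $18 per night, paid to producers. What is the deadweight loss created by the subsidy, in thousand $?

Before the subsidy: set 338 − 3P = 6P + 158 → P* = $20, Q* = 278.
With a per-unit subsidy paid to producers, each receives P + 18 per unit sold, so supply becomes Qs = 6(P + 18) + 158.
Solving gives Q = 314 with buyers paying $8 and producers receiving $26 (the $18 wedge).
Quantity rises by |ΔQ| = |278 − 314| = 36.
DWL = ½ · t · |ΔQ| = ½ · 18 · 36 = $324.

Deadweight loss = $324 thousand.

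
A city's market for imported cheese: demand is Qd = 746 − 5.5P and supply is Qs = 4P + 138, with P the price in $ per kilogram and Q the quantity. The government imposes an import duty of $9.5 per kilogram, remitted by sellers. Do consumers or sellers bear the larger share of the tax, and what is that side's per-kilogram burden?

Sellers bear the larger share: $5.5 per kilogram.

Without the tax, 746 − 5.5P = 4P + 138 gives 9.5P = 608, so P* = $64 and Q* = 394.
With the tax collected from sellers, supply shifts: Qs = 4(P − 9.5) + 138.
Solving gives Q = 372 with consumers paying $68 and sellers receiving $58.5 (the $9.5 wedge).
Per-kilogram burden: consumers $4, sellers $5.5.
Sellers take the larger share because supply is less price-elastic here (demand slope 5.5 vs supply slope 4).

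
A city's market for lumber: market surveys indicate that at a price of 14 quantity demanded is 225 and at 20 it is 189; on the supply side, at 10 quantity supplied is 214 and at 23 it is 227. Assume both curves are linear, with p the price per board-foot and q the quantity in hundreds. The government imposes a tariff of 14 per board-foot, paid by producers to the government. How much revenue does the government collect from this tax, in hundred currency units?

Demand slope: (189 − 225)/(20 − 14) = -6, so qd = 309 − 6p.
Supply slope: (227 − 214)/(23 − 10) = 1, so qs = p + 204.
Without the tax, 309 − 6p = p + 204 gives 7p = 105, so p* = 15 and q* = 219.
With the tax collected from producers, supply shifts: qs = (p − 14) + 204.
New equilibrium: consumers pay 17, producers receive 3, q = 207. (Wedge: pb − ps = 14.)
Revenue = t · Q = 14 · 207 = 2898.

Tax revenue = 2898 hundred.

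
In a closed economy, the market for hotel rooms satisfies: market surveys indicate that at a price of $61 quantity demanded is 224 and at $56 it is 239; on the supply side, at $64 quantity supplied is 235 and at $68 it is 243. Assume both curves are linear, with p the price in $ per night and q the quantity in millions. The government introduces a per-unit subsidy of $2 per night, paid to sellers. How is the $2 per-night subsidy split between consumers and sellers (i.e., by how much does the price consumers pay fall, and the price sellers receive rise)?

Consumers gain $0.8 per night; sellers gain $1.2 per night.

Demand slope: (239 − 224)/(56 − 61) = -3, so qd = 407 − 3p.
Supply slope: (243 − 235)/(68 − 64) = 2, so qs = 2p + 107.
Before the subsidy: set 407 − 3p = 2p + 107 → p* = $60, q* = 227.
With a per-unit subsidy paid to sellers, each receives p + 2 per unit sold, so supply becomes qs = 2(p + 2) + 107.
New equilibrium: consumers pay $59.2, sellers receive $61.2, q = 229.4. (Wedge: pb − ps = −2.)
Gain to consumers: $0.8; to sellers: $1.2. (They sum to $2.)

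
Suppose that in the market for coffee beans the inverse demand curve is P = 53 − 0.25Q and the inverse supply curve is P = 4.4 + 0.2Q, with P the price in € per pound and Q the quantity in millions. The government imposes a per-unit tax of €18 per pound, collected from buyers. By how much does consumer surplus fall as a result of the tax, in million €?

Consumer surplus falls by €880 million.

Inverting to Q(P) form: Qd = 212 − 4P; Qs = 5P − 22.
Without the tax, 212 − 4P = 5P − 22 gives 9P = 234, so P* = €26 and Q* = 108.
With the tax collected from buyers, demand (in seller-price terms) shifts: Qd = 212 − 4(P + 18).
New equilibrium: buyers pay €36, suppliers receive €18, Q = 68. (Wedge: Pb − Ps = 18.)
ΔCS is the trapezoid between Q = 68 and Q = 108 of height €10: ½ · (108 + 68) · 10 = €880.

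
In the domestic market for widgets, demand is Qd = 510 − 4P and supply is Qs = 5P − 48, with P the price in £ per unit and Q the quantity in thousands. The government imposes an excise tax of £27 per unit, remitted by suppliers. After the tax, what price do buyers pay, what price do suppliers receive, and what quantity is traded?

Without the tax, 510 − 4P = 5P − 48 gives 9P = 558, so P* = £62 and Q* = 262.
With the tax collected from suppliers, supply shifts: Qs = 5(P − 27) − 48.
Solving gives Q = 202 with buyers paying £77 and suppliers receiving £50 (the £27 wedge).

Buyers pay £77; suppliers receive £50; quantity = 202.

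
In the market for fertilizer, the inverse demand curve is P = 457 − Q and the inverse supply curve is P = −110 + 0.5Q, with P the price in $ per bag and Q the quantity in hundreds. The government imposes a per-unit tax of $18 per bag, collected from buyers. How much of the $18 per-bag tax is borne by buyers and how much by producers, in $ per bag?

Buyers bear $12 per bag; producers bear $6 per bag.

Inverting to Q(P) form: Qd = 457 − P; Qs = 2P + 220.
Without the tax, 457 − P = 2P + 220 gives 3P = 237, so P* = $79 and Q* = 378.
With the tax collected from buyers, demand (in seller-price terms) shifts: Qd = 457 − (P + 18).
New equilibrium: buyers pay $91, producers receive $73, Q = 366. (Wedge: Pb − Ps = 18.)
Burden on buyers: $12; on producers: $6. (They sum to $18.)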